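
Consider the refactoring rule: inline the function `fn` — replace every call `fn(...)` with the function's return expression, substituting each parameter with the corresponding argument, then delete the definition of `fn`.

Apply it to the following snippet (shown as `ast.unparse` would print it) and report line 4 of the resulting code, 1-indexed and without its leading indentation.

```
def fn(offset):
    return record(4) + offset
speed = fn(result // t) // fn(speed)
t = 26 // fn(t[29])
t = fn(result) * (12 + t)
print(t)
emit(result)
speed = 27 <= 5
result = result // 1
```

Transformed code:
speed = (record(4) + result // t) // (record(4) + speed)
t = 26 // (record(4) + t[29])
t = (record(4) + result) * (12 + t)
print(t)
emit(result)
speed = 27 <= 5
result = result // 1

print(t)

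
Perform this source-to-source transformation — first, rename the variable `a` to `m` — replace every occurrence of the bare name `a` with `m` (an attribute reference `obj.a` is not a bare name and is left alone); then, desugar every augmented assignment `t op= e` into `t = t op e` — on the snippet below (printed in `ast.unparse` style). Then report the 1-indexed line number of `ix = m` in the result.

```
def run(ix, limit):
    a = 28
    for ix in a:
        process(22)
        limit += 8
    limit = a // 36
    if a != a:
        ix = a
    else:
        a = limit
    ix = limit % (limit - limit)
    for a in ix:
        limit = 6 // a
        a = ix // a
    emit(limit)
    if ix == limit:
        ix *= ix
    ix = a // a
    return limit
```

Transformed code:
def run(ix, limit):
    m = 28
    for ix in m:
        process(22)
        limit = limit + 8
    limit = m // 36
    if m != m:
        ix = m
    else:
        m = limit
    ix = limit % (limit - limit)
    for m in ix:
        limit = 6 // m
        m = ix // m
    emit(limit)
    if ix == limit:
        ix = ix * ix
    ix = m // m
    return limit

8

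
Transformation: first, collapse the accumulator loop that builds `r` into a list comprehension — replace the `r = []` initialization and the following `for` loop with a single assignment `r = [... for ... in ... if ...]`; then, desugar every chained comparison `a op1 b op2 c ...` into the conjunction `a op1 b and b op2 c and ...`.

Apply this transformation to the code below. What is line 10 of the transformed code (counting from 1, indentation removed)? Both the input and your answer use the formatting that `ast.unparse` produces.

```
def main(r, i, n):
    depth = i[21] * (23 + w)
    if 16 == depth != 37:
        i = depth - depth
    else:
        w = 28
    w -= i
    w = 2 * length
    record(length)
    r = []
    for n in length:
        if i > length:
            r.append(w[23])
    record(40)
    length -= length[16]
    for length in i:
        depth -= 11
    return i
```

Transformed code:
def main(r, i, n):
    depth = i[21] * (23 + w)
    if 16 == depth and depth != 37:
        i = depth - depth
    else:
        w = 28
    w -= i
    w = 2 * length
    record(length)
    r = [w[23] for n in length if i > length]
    record(40)
    length -= length[16]
    for length in i:
        depth -= 11
    return i

r = [w[23] for n in length if i > length]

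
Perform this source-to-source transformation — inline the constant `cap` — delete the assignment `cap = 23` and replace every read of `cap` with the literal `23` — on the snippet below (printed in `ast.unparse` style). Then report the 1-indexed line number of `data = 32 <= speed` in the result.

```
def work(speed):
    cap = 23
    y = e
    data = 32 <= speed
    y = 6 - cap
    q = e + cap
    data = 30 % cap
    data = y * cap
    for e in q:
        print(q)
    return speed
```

Transformed code:
def work(speed):
    y = e
    data = 32 <= speed
    y = 6 - 23
    q = e + 23
    data = 30 % 23
    data = y * 23
    for e in q:
        print(q)
    return speed

3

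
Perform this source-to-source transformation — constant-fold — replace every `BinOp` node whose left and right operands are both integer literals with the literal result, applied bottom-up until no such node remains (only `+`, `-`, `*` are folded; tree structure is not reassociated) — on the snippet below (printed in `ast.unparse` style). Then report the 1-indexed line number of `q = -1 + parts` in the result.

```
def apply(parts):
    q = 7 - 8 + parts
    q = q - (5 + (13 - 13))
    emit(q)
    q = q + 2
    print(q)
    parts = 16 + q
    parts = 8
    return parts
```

Transformed code:
def apply(parts):
    q = -1 + parts
    q = q - 5
    emit(q)
    q = q + 2
    print(q)
    parts = 16 + q
    parts = 8
    return parts

2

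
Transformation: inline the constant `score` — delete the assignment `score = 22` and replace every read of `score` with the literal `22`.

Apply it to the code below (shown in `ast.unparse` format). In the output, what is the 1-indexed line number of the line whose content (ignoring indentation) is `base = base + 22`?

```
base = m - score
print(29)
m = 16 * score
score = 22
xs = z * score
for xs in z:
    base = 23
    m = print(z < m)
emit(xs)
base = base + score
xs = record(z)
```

Transformed code:
base = m - 22
print(29)
m = 16 * 22
xs = z * 22
for xs in z:
    base = 23
    m = print(z < m)
emit(xs)
base = base + 22
xs = record(z)

9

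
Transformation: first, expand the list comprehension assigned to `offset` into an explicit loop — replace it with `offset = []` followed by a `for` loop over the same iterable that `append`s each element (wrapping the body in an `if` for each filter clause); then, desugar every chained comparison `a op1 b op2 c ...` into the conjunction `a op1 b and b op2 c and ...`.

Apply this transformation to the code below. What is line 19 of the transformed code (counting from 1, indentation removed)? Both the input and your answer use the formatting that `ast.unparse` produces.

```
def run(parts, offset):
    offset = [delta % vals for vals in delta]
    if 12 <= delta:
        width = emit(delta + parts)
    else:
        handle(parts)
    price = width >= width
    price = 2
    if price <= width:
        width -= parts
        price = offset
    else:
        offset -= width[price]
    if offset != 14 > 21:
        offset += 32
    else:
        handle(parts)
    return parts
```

handle(parts)

Transformed code:
def run(parts, offset):
    offset = []
    for vals in delta:
        offset.append(delta % vals)
    if 12 <= delta:
        width = emit(delta + parts)
    else:
        handle(parts)
    price = width >= width
    price = 2
    if price <= width:
        width -= parts
        price = offset
    else:
        offset -= width[price]
    if offset != 14 and 14 > 21:
        offset += 32
    else:
        handle(parts)
    return parts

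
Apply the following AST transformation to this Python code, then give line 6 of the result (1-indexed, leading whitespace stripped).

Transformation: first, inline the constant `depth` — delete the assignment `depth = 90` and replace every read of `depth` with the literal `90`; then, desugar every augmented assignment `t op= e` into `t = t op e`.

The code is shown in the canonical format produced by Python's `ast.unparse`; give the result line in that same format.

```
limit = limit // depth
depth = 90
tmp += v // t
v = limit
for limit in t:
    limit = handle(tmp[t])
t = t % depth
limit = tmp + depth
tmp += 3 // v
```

Transformed code:
limit = limit // 90
tmp = tmp + v // t
v = limit
for limit in t:
    limit = handle(tmp[t])
t = t % 90
limit = tmp + 90
tmp = tmp + 3 // v

t = t % 90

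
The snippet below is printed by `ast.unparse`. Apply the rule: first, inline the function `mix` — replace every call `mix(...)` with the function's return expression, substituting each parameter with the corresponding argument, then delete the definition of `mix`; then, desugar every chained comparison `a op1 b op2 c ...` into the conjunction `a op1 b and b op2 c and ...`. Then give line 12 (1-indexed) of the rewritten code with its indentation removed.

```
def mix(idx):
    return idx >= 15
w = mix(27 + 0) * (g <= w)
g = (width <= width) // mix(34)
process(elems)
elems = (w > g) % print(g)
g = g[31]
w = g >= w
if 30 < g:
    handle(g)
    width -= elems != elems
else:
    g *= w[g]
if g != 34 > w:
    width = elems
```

if g != 34 and 34 > w:

Transformed code:
w = (27 + 0 >= 15) * (g <= w)
g = (width <= width) // (34 >= 15)
process(elems)
elems = (w > g) % print(g)
g = g[31]
w = g >= w
if 30 < g:
    handle(g)
    width -= elems != elems
else:
    g *= w[g]
if g != 34 and 34 > w:
    width = elems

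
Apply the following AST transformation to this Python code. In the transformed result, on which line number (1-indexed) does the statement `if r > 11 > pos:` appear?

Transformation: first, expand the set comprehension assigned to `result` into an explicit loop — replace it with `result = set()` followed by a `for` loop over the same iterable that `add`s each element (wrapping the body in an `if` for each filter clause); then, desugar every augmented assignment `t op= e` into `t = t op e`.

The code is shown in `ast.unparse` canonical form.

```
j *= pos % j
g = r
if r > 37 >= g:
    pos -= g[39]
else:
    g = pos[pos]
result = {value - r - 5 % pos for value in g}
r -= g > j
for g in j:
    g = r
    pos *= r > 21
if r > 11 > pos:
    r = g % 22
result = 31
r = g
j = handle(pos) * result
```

14

Transformed code:
j = j * (pos % j)
g = r
if r > 37 >= g:
    pos = pos - g[39]
else:
    g = pos[pos]
result = set()
for value in g:
    result.add(value - r - 5 % pos)
r = r - (g > j)
for g in j:
    g = r
    pos = pos * (r > 21)
if r > 11 > pos:
    r = g % 22
result = 31
r = g
j = handle(pos) * result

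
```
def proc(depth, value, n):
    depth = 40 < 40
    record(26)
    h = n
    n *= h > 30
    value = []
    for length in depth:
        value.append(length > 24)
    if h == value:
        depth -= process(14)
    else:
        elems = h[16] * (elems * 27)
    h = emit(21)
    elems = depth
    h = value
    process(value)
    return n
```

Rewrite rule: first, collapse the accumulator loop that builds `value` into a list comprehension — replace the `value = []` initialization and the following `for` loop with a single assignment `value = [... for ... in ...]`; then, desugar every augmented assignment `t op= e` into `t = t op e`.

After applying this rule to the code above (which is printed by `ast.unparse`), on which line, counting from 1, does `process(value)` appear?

14

Transformed code:
def proc(depth, value, n):
    depth = 40 < 40
    record(26)
    h = n
    n = n * (h > 30)
    value = [length > 24 for length in depth]
    if h == value:
        depth = depth - process(14)
    else:
        elems = h[16] * (elems * 27)
    h = emit(21)
    elems = depth
    h = value
    process(value)
    return n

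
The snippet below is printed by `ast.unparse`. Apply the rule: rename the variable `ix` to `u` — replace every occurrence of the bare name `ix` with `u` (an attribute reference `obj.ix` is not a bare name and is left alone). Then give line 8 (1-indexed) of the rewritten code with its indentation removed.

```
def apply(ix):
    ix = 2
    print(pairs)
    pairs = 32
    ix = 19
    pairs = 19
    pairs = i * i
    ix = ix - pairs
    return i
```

Transformed code:
def apply(u):
    u = 2
    print(pairs)
    pairs = 32
    u = 19
    pairs = 19
    pairs = i * i
    u = u - pairs
    return i

u = u - pairs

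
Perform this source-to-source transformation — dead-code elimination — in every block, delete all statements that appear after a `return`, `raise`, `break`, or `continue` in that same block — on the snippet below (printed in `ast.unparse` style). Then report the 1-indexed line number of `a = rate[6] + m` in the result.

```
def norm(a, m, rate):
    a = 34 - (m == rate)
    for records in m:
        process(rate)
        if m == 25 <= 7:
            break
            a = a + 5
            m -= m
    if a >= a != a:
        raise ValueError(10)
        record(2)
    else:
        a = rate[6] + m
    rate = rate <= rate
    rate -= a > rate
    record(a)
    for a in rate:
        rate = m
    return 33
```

Transformed code:
def norm(a, m, rate):
    a = 34 - (m == rate)
    for records in m:
        process(rate)
        if m == 25 <= 7:
            break
    if a >= a != a:
        raise ValueError(10)
    else:
        a = rate[6] + m
    rate = rate <= rate
    rate -= a > rate
    record(a)
    for a in rate:
        rate = m
    return 33

10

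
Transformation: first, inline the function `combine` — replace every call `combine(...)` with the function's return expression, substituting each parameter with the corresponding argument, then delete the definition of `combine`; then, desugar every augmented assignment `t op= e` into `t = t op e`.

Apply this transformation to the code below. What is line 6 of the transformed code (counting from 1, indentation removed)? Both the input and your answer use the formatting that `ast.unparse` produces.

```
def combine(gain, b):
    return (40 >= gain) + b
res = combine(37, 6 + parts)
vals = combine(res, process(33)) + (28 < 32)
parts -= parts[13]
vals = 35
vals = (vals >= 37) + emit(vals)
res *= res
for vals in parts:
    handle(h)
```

Transformed code:
res = (40 >= 37) + (6 + parts)
vals = (40 >= res) + process(33) + (28 < 32)
parts = parts - parts[13]
vals = 35
vals = (vals >= 37) + emit(vals)
res = res * res
for vals in parts:
    handle(h)

res = res * res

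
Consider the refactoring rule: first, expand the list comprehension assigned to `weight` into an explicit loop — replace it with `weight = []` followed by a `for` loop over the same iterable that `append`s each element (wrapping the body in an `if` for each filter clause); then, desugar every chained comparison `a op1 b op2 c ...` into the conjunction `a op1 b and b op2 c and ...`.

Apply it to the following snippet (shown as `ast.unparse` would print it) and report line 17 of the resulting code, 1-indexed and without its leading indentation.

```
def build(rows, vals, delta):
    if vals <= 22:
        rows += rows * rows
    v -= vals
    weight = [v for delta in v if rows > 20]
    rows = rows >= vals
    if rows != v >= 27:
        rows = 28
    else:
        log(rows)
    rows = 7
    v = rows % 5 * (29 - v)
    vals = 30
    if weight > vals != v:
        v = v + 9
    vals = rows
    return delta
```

if weight > vals and vals != v:

Transformed code:
def build(rows, vals, delta):
    if vals <= 22:
        rows += rows * rows
    v -= vals
    weight = []
    for delta in v:
        if rows > 20:
            weight.append(v)
    rows = rows >= vals
    if rows != v and v >= 27:
        rows = 28
    else:
        log(rows)
    rows = 7
    v = rows % 5 * (29 - v)
    vals = 30
    if weight > vals and vals != v:
        v = v + 9
    vals = rows
    return delta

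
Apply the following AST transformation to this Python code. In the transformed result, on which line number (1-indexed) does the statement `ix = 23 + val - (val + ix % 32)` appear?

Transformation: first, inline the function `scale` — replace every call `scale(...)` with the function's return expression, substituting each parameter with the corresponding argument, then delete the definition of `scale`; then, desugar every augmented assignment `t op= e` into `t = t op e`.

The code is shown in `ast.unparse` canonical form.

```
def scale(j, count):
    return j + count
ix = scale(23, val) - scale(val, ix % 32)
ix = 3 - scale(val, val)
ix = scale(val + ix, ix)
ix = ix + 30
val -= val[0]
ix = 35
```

Transformed code:
ix = 23 + val - (val + ix % 32)
ix = 3 - (val + val)
ix = val + ix + ix
ix = ix + 30
val = val - val[0]
ix = 35

1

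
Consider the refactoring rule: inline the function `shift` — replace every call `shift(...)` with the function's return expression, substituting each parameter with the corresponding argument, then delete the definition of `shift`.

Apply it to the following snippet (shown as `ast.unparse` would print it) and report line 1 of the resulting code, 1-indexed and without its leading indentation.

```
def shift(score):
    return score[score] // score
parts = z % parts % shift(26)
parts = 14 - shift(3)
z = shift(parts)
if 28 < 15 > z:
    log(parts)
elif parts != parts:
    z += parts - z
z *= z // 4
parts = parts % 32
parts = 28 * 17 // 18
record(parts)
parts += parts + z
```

Transformed code:
parts = z % parts % (26[26] // 26)
parts = 14 - 3[3] // 3
z = parts[parts] // parts
if 28 < 15 > z:
    log(parts)
elif parts != parts:
    z += parts - z
z *= z // 4
parts = parts % 32
parts = 28 * 17 // 18
record(parts)
parts += parts + z

parts = z % parts % (26[26] // 26)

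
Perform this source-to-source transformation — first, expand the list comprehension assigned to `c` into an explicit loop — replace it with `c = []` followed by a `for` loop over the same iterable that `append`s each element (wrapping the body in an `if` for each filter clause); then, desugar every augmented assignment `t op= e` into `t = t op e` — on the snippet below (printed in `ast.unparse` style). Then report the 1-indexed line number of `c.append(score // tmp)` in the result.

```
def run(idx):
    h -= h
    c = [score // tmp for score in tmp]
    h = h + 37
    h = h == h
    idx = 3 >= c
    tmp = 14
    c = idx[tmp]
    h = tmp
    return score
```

Transformed code:
def run(idx):
    h = h - h
    c = []
    for score in tmp:
        c.append(score // tmp)
    h = h + 37
    h = h == h
    idx = 3 >= c
    tmp = 14
    c = idx[tmp]
    h = tmp
    return score

5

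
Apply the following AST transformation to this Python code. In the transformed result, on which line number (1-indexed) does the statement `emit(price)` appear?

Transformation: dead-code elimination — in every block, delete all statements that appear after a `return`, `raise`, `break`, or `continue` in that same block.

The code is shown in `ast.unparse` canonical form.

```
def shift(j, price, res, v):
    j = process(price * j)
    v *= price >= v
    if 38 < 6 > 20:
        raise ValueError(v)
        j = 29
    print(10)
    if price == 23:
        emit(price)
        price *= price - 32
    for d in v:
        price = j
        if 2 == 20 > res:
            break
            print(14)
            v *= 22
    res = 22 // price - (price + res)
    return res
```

8

Transformed code:
def shift(j, price, res, v):
    j = process(price * j)
    v *= price >= v
    if 38 < 6 > 20:
        raise ValueError(v)
    print(10)
    if price == 23:
        emit(price)
        price *= price - 32
    for d in v:
        price = j
        if 2 == 20 > res:
            break
    res = 22 // price - (price + res)
    return res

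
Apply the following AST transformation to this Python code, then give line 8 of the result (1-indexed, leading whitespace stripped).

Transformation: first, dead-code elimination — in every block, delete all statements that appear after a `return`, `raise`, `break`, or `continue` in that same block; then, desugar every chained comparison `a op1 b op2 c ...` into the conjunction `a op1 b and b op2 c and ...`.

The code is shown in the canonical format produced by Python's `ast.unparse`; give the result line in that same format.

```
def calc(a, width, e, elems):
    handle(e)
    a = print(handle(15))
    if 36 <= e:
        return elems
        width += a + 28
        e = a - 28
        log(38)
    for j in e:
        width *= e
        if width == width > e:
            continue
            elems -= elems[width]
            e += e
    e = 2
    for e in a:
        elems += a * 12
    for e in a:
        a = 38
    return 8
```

Transformed code:
def calc(a, width, e, elems):
    handle(e)
    a = print(handle(15))
    if 36 <= e:
        return elems
    for j in e:
        width *= e
        if width == width and width > e:
            continue
    e = 2
    for e in a:
        elems += a * 12
    for e in a:
        a = 38
    return 8

if width == width and width > e:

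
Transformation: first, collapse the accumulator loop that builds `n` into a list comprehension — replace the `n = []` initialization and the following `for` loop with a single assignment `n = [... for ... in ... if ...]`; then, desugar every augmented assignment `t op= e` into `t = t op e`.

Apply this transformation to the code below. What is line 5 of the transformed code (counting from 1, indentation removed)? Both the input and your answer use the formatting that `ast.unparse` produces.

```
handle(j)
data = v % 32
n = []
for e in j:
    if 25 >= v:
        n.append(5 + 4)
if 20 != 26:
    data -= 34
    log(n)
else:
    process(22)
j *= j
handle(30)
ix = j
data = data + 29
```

data = data - 34

Transformed code:
handle(j)
data = v % 32
n = [5 + 4 for e in j if 25 >= v]
if 20 != 26:
    data = data - 34
    log(n)
else:
    process(22)
j = j * j
handle(30)
ix = j
data = data + 29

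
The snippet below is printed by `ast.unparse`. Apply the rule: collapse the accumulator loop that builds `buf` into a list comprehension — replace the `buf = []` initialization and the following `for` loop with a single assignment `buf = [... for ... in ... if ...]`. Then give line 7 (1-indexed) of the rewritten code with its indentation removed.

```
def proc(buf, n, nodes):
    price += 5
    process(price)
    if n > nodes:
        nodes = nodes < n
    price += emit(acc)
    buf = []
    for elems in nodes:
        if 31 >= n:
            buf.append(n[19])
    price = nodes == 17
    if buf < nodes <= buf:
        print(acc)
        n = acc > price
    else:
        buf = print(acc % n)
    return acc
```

Transformed code:
def proc(buf, n, nodes):
    price += 5
    process(price)
    if n > nodes:
        nodes = nodes < n
    price += emit(acc)
    buf = [n[19] for elems in nodes if 31 >= n]
    price = nodes == 17
    if buf < nodes <= buf:
        print(acc)
        n = acc > price
    else:
        buf = print(acc % n)
    return acc

buf = [n[19] for elems in nodes if 31 >= n]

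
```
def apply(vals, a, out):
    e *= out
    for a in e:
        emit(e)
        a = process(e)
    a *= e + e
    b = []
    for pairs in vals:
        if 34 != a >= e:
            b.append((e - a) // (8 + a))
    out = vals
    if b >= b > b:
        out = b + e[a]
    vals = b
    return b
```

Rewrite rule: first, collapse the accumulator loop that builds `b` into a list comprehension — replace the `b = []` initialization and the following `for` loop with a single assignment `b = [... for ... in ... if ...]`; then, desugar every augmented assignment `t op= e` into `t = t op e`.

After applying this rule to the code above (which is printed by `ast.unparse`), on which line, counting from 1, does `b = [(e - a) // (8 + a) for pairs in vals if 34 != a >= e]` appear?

Transformed code:
def apply(vals, a, out):
    e = e * out
    for a in e:
        emit(e)
        a = process(e)
    a = a * (e + e)
    b = [(e - a) // (8 + a) for pairs in vals if 34 != a >= e]
    out = vals
    if b >= b > b:
        out = b + e[a]
    vals = b
    return b

7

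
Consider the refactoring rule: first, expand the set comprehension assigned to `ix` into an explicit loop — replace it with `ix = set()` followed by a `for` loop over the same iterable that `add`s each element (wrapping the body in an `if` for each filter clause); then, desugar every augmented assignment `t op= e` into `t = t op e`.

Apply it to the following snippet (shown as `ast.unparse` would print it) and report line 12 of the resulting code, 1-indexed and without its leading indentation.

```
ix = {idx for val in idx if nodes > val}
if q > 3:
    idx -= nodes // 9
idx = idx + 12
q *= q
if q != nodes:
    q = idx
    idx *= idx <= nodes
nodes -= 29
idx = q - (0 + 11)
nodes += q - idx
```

Transformed code:
ix = set()
for val in idx:
    if nodes > val:
        ix.add(idx)
if q > 3:
    idx = idx - nodes // 9
idx = idx + 12
q = q * q
if q != nodes:
    q = idx
    idx = idx * (idx <= nodes)
nodes = nodes - 29
idx = q - (0 + 11)
nodes = nodes + (q - idx)

nodes = nodes - 29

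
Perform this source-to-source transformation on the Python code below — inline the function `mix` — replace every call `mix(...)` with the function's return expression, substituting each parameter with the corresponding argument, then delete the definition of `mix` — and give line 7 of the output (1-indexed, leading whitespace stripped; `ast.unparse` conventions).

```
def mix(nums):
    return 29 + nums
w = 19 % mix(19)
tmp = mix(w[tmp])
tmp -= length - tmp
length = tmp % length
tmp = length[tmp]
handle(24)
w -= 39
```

Transformed code:
w = 19 % (29 + 19)
tmp = 29 + w[tmp]
tmp -= length - tmp
length = tmp % length
tmp = length[tmp]
handle(24)
w -= 39

w -= 39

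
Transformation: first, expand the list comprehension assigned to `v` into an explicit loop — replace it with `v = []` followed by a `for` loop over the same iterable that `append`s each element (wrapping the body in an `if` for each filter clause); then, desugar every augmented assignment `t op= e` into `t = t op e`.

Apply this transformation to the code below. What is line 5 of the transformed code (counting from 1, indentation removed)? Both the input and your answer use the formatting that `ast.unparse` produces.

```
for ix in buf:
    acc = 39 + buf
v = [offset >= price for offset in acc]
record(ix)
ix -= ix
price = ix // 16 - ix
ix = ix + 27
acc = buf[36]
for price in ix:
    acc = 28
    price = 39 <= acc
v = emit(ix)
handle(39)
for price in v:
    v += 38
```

Transformed code:
for ix in buf:
    acc = 39 + buf
v = []
for offset in acc:
    v.append(offset >= price)
record(ix)
ix = ix - ix
price = ix // 16 - ix
ix = ix + 27
acc = buf[36]
for price in ix:
    acc = 28
    price = 39 <= acc
v = emit(ix)
handle(39)
for price in v:
    v = v + 38

v.append(offset >= price)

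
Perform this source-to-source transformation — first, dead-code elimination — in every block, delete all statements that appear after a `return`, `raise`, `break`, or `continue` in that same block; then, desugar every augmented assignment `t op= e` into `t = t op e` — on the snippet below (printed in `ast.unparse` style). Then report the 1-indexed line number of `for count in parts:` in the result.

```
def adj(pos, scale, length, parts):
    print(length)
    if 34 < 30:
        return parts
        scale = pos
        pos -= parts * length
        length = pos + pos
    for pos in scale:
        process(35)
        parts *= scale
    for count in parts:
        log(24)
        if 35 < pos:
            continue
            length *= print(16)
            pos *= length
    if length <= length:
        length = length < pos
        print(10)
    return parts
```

8

Transformed code:
def adj(pos, scale, length, parts):
    print(length)
    if 34 < 30:
        return parts
    for pos in scale:
        process(35)
        parts = parts * scale
    for count in parts:
        log(24)
        if 35 < pos:
            continue
    if length <= length:
        length = length < pos
        print(10)
    return parts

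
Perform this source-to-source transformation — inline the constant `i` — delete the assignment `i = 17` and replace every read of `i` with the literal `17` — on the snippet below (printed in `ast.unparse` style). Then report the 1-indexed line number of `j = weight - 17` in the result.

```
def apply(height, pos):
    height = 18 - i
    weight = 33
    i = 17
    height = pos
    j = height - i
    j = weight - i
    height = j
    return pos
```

Transformed code:
def apply(height, pos):
    height = 18 - 17
    weight = 33
    height = pos
    j = height - 17
    j = weight - 17
    height = j
    return pos

6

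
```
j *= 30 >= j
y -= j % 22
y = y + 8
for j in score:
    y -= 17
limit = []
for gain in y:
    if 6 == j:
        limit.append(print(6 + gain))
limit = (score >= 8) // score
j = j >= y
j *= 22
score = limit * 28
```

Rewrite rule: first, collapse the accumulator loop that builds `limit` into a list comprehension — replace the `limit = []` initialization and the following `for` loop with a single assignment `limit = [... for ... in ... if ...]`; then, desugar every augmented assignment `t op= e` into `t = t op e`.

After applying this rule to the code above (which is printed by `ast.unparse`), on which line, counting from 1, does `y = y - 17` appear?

Transformed code:
j = j * (30 >= j)
y = y - j % 22
y = y + 8
for j in score:
    y = y - 17
limit = [print(6 + gain) for gain in y if 6 == j]
limit = (score >= 8) // score
j = j >= y
j = j * 22
score = limit * 28

5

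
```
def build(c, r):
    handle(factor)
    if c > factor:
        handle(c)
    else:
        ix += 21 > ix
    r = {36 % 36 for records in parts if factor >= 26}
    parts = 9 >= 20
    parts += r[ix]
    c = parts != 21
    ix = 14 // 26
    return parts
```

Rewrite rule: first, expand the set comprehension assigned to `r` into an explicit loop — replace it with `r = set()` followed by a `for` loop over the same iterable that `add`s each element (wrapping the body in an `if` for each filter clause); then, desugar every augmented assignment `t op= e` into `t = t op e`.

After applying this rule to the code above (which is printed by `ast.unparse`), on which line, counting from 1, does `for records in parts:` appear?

Transformed code:
def build(c, r):
    handle(factor)
    if c > factor:
        handle(c)
    else:
        ix = ix + (21 > ix)
    r = set()
    for records in parts:
        if factor >= 26:
            r.add(36 % 36)
    parts = 9 >= 20
    parts = parts + r[ix]
    c = parts != 21
    ix = 14 // 26
    return parts

8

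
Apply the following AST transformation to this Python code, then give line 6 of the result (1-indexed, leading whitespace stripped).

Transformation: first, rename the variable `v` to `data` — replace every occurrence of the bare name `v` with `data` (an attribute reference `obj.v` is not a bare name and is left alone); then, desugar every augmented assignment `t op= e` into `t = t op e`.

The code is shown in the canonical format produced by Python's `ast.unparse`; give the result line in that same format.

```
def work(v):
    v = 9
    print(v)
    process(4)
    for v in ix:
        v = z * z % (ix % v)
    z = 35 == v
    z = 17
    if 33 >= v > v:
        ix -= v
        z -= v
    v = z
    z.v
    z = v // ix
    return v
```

Transformed code:
def work(data):
    data = 9
    print(data)
    process(4)
    for data in ix:
        data = z * z % (ix % data)
    z = 35 == data
    z = 17
    if 33 >= data > data:
        ix = ix - data
        z = z - data
    data = z
    z.v
    z = data // ix
    return data

data = z * z % (ix % data)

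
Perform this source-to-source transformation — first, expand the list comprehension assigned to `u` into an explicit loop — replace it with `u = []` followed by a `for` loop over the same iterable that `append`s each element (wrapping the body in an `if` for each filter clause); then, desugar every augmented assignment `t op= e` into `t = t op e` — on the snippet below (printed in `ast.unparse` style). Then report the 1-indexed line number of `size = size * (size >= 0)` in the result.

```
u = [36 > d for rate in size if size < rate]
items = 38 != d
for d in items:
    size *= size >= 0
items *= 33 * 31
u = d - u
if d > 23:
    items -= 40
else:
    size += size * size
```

Transformed code:
u = []
for rate in size:
    if size < rate:
        u.append(36 > d)
items = 38 != d
for d in items:
    size = size * (size >= 0)
items = items * (33 * 31)
u = d - u
if d > 23:
    items = items - 40
else:
    size = size + size * size

7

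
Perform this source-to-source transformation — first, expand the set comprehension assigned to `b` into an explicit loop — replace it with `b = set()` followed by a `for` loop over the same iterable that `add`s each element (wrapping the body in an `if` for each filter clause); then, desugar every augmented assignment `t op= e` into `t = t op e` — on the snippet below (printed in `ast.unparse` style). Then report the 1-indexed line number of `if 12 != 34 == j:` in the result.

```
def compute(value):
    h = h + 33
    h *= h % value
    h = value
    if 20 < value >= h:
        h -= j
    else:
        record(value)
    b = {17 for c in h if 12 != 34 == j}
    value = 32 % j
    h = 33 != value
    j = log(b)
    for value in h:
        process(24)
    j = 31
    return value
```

Transformed code:
def compute(value):
    h = h + 33
    h = h * (h % value)
    h = value
    if 20 < value >= h:
        h = h - j
    else:
        record(value)
    b = set()
    for c in h:
        if 12 != 34 == j:
            b.add(17)
    value = 32 % j
    h = 33 != value
    j = log(b)
    for value in h:
        process(24)
    j = 31
    return value

11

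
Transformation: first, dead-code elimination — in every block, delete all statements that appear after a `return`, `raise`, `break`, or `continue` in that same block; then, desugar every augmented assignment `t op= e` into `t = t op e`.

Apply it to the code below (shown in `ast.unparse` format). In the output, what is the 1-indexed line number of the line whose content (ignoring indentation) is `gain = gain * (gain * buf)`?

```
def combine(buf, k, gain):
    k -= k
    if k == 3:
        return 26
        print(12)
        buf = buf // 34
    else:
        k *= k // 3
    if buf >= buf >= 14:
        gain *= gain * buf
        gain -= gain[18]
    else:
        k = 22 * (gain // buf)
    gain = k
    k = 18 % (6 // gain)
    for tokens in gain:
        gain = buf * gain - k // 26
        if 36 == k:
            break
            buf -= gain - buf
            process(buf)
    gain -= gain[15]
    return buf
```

Transformed code:
def combine(buf, k, gain):
    k = k - k
    if k == 3:
        return 26
    else:
        k = k * (k // 3)
    if buf >= buf >= 14:
        gain = gain * (gain * buf)
        gain = gain - gain[18]
    else:
        k = 22 * (gain // buf)
    gain = k
    k = 18 % (6 // gain)
    for tokens in gain:
        gain = buf * gain - k // 26
        if 36 == k:
            break
    gain = gain - gain[15]
    return buf

8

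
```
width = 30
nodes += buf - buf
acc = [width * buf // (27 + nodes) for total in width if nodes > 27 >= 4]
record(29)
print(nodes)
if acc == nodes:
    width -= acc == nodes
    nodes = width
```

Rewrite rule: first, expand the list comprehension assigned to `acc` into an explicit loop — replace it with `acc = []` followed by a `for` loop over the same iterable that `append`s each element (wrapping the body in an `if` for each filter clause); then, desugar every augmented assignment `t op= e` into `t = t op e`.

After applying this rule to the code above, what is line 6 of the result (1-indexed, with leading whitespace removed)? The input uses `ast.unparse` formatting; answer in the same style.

Transformed code:
width = 30
nodes = nodes + (buf - buf)
acc = []
for total in width:
    if nodes > 27 >= 4:
        acc.append(width * buf // (27 + nodes))
record(29)
print(nodes)
if acc == nodes:
    width = width - (acc == nodes)
    nodes = width

acc.append(width * buf // (27 + nodes))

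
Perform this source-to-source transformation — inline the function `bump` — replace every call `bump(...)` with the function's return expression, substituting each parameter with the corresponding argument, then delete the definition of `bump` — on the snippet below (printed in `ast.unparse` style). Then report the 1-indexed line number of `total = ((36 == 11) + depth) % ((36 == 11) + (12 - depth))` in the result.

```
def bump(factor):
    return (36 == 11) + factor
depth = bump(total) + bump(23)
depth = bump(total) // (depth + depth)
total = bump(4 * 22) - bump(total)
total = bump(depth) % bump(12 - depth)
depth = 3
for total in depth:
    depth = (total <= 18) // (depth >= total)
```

4

Transformed code:
depth = (36 == 11) + total + ((36 == 11) + 23)
depth = ((36 == 11) + total) // (depth + depth)
total = (36 == 11) + 4 * 22 - ((36 == 11) + total)
total = ((36 == 11) + depth) % ((36 == 11) + (12 - depth))
depth = 3
for total in depth:
    depth = (total <= 18) // (depth >= total)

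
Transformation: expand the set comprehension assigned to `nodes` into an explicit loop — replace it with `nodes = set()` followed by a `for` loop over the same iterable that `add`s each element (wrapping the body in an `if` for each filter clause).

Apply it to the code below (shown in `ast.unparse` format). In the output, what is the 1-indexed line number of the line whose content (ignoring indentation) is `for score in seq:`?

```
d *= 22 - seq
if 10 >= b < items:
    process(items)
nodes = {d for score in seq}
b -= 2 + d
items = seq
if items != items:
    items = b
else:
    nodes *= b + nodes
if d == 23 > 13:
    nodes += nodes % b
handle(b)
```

5

Transformed code:
d *= 22 - seq
if 10 >= b < items:
    process(items)
nodes = set()
for score in seq:
    nodes.add(d)
b -= 2 + d
items = seq
if items != items:
    items = b
else:
    nodes *= b + nodes
if d == 23 > 13:
    nodes += nodes % b
handle(b)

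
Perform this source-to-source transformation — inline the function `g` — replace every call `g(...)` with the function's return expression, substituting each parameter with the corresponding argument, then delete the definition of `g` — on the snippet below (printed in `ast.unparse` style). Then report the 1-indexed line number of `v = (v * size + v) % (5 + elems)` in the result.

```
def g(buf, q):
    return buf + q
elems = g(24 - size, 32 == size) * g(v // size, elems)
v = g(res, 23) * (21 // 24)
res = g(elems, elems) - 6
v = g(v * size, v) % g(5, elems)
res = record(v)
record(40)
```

4

Transformed code:
elems = (24 - size + (32 == size)) * (v // size + elems)
v = (res + 23) * (21 // 24)
res = elems + elems - 6
v = (v * size + v) % (5 + elems)
res = record(v)
record(40)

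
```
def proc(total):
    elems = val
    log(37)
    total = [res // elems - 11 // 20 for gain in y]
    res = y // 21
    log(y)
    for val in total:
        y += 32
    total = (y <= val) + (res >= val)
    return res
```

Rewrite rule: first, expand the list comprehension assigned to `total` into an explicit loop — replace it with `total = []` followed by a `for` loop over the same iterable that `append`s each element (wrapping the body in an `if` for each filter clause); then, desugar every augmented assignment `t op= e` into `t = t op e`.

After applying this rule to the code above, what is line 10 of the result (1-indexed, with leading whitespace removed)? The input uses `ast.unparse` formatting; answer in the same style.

Transformed code:
def proc(total):
    elems = val
    log(37)
    total = []
    for gain in y:
        total.append(res // elems - 11 // 20)
    res = y // 21
    log(y)
    for val in total:
        y = y + 32
    total = (y <= val) + (res >= val)
    return res

y = y + 32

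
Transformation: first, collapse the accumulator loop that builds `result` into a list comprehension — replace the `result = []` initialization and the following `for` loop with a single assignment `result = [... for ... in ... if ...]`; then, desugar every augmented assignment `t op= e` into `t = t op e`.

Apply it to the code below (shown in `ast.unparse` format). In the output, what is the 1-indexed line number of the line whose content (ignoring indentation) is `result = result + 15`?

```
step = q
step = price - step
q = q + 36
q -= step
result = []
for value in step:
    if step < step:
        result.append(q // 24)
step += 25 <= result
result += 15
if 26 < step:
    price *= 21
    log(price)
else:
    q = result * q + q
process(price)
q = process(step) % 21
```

Transformed code:
step = q
step = price - step
q = q + 36
q = q - step
result = [q // 24 for value in step if step < step]
step = step + (25 <= result)
result = result + 15
if 26 < step:
    price = price * 21
    log(price)
else:
    q = result * q + q
process(price)
q = process(step) % 21

7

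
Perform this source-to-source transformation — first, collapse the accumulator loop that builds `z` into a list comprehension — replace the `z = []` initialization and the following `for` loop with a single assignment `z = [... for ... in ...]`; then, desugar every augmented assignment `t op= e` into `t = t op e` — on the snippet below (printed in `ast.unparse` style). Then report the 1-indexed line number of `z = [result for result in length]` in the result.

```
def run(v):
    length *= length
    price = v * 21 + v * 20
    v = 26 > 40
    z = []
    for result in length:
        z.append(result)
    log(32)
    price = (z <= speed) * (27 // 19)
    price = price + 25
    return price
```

Transformed code:
def run(v):
    length = length * length
    price = v * 21 + v * 20
    v = 26 > 40
    z = [result for result in length]
    log(32)
    price = (z <= speed) * (27 // 19)
    price = price + 25
    return price

5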